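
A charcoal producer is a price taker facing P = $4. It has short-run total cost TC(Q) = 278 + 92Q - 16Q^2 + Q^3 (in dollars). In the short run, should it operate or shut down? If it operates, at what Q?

Variable cost is VC = 92Q - 16Q^2 + Q^3, so AVC = VC/Q = 92 - 16Q + Q^2 and MC = dTC/dQ = 92 - 32Q + 3Q^2.
AVC hits its minimum where MC = AVC, at Q = 8, giving min AVC = 92 - 16·8 + 8^2 = $28.
With P < min AVC ($4 < $28), every unit sold adds to the loss.
The firm minimizes its loss by shutting down and losing only its fixed cost of $278.

Shut down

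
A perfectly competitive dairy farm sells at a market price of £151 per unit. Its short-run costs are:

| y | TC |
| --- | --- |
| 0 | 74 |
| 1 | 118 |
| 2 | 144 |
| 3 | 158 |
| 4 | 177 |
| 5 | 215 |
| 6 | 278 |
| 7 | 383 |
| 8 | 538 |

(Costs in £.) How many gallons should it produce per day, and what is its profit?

Compute π = P·y − TC at each output: y=0: -74; y=1: 33; y=2: 158; y=3: 295; y=4: 427; y=5: 540; y=6: 628; y=7: 674; y=8: 670.
Profit is maximized at y = 7. AVC there is 309/7 = £44.14 ≤ P, so producing beats shutting down (which would give -£74).

y = 7; profit = £674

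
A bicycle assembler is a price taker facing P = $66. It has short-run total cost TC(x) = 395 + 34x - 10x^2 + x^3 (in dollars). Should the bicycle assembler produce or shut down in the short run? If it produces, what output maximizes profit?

From TC, MC = TC'(x) = 34 - 20x + 3x^2 and AVC = VC/x = 34 - 10x + x^2.
AVC hits its minimum where MC = AVC, at x = 5, giving min AVC = 34 - 10·5 + 5^2 = $9.
Because $66 ≥ $9, revenue can cover variable cost; the firm operates.
Solving P = MC: -32 - 20x + 3x^2 = 0 ⇒ x = -4/3 or 8. On the upward-sloping branch, x* = 8.
Check: AVC at x = 8 is $18 ≤ P, so revenue covers variable cost.
Profit = P·x − TC = 66·8 − 539 = -$11, a loss, but smaller than the $395 fixed cost the firm would lose by shutting down.

Produce at x = 8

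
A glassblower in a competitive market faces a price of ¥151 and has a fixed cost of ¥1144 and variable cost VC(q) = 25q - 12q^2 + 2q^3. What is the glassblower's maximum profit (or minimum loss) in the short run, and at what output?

AVC = 25 - 12q + 2q^2; min AVC = ¥7 at q = 3. Since P = ¥151 ≥ min AVC, the firm produces.
MC = 25 - 24q + 6q^2. Setting P = MC and taking the root on the rising branch gives q* = 7.
TR = 151·7 = 1057. TC = 1144 + 273 = 1417. Profit = 1057 − 1417 = -¥360.
That loss of ¥360 beats the ¥1144 the firm would lose by shutting down; producing recovers ¥784 of fixed cost.

Profit = -¥360 at q = 7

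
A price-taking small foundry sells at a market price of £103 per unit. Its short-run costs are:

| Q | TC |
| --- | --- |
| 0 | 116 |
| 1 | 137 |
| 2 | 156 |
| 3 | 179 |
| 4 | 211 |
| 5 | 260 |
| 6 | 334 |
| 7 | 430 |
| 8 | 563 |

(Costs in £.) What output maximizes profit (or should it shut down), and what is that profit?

Q = 7; profit = £291

Tabulate TR − TC: Q=0: -116; Q=1: -34; Q=2: 50; Q=3: 130; Q=4: 201; Q=5: 255; Q=6: 284; Q=7: 291; Q=8: 261.
Profit is maximized at Q = 7. AVC there is 314/7 = £44.86 ≤ P, so producing beats shutting down (which would give -£116).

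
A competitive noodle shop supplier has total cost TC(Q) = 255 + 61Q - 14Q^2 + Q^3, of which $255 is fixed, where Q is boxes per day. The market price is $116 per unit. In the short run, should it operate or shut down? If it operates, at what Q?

Produce at Q = 11

Strip out fixed cost: VC = 61Q - 14Q^2 + Q^3. Then AVC = 61 - 14Q + Q^2 and MC = 61 - 28Q + 3Q^2.
AVC hits its minimum where MC = AVC, at Q = 7, giving min AVC = 61 - 14·7 + 7^2 = $12.
Because $116 ≥ $12, revenue can cover variable cost; the firm operates.
P = MC gives -55 - 28Q + 3Q^2 = 0, with roots -5/3 and 11. Take the larger (rising MC): Q* = 11.
Check: AVC at Q = 11 is $28 ≤ P, so revenue covers variable cost.
Profit = P·Q − TC = 116·11 − 563 = $713.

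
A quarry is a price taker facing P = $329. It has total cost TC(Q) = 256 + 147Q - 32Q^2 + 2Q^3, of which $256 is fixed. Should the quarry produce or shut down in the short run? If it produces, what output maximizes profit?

Produce at Q = 13

From TC, MC = TC'(Q) = 147 - 64Q + 6Q^2 and AVC = VC/Q = 147 - 32Q + 2Q^2.
AVC hits its minimum where MC = AVC, at Q = 8, giving min AVC = 147 - 32·8 + 2·8^2 = $19.
Since P = $329 ≥ min AVC = $19, price covers variable cost and the firm should produce.
Set P = MC: 329 = 147 - 64Q + 6Q^2 → -182 - 64Q + 6Q^2 = 0. The roots are Q = -7/3 and Q = 13; the profit-maximizing output is on the rising part of MC, so Q* = 13.
Check: AVC at Q = 13 is $69 ≤ P, so revenue covers variable cost.
Profit = P·Q − TC = 329·13 − 1153 = $3124.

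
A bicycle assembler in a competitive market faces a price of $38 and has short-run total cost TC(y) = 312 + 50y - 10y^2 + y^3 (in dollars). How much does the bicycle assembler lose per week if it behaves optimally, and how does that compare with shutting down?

AVC = 50 - 10y + y^2; min AVC = $25 at y = 5. Since P = $38 ≥ min AVC, the firm produces.
With MC = 50 - 20y + 3y^2, P = MC on the upward-sloping part at y* = 6.
TR = 38·6 = 228. TC = 312 + 156 = 468. Profit = 228 − 468 = -$240.
By producing, the firm covers all variable cost plus $72 of fixed cost; shutting down would lose the full $312.

Profit = -$240 at y = 6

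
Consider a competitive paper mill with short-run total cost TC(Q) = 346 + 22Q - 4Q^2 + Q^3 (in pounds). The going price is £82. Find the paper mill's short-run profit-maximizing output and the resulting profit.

AVC = 22 - 4Q + Q^2 has its minimum £18 at Q = 2; price £82 clears that bar, so the firm operates.
With MC = 22 - 8Q + 3Q^2, P = MC on the upward-sloping part at Q* = 6.
TR = 82·6 = 492. TC = 346 + 204 = 550. Profit = 492 − 550 = -£58.
Shutting down would mean losing the fixed cost of £346, so operating at a loss of £58 is better by £288.

Profit = -£58 at Q = 6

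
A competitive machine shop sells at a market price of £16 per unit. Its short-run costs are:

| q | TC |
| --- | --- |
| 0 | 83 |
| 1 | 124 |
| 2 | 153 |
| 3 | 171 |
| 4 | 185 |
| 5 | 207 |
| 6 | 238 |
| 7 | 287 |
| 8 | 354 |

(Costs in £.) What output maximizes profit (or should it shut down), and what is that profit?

q = 0 (shut down); profit = -£83

Profit at each row (π = 16q − TC): q=0: -83; q=1: -108; q=2: -121; q=3: -123; q=4: -121; q=5: -127; q=6: -142; q=7: -175; q=8: -226.
Profit is highest at q = 0. Equivalently, the lowest AVC in the table is 124/5 ≈ £24.80 at q = 5, and P = £16 falls below it — price never covers variable cost, so the firm shuts down and loses only its fixed cost.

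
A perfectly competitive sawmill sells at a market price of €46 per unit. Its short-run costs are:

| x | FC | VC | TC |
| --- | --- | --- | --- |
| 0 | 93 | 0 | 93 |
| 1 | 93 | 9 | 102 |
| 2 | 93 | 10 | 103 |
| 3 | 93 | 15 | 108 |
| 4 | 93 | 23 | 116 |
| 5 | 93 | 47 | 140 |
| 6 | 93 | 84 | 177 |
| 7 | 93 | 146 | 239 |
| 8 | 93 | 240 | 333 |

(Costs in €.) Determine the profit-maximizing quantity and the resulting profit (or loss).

Profit at each row (π = 46x − TC): x=0: -93; x=1: -56; x=2: -11; x=3: 30; x=4: 68; x=5: 90; x=6: 99; x=7: 83; x=8: 35.
Profit is maximized at x = 6. AVC there is 84/6 = €14 ≤ P, so producing beats shutting down (which would give -€93).

x = 6; profit = €99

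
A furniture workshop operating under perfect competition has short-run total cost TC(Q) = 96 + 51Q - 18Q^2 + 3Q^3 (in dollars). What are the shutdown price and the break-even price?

Shutdown price = $24; break-even price = $51

Shutdown price = min AVC. AVC = 51 - 18Q + 3Q^2, with vertex at Q = 3 and minimum $24.
ATC = 96/Q + 51 - 18Q + 3Q^2. Setting dATC/dQ = −96/Q^2 − 18 + 6Q = 0 gives Q = 4 (since 6·4^3 − 18·4^2 = 96).
min ATC = 96/4 + 51 − 18·4 + 3·4^2 = $51. That is the break-even price.
Between these two prices the firm operates at a loss; above $51 it earns a profit.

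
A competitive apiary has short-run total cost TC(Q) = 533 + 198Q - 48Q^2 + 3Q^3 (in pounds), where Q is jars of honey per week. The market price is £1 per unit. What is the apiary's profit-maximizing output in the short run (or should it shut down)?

Shut down

Variable cost is VC = 198Q - 48Q^2 + 3Q^3, so AVC = VC/Q = 198 - 48Q + 3Q^2 and MC = dTC/dQ = 198 - 96Q + 9Q^2.
AVC is minimized where dAVC/dQ = -48 + 6Q = 0, at Q = 8; min AVC = 198 - 48·8 + 3·8^2 = £6.
Since P = £1 < min AVC = £6, price fails to cover variable cost at any output.
The firm minimizes its loss by shutting down and losing only its fixed cost of £533.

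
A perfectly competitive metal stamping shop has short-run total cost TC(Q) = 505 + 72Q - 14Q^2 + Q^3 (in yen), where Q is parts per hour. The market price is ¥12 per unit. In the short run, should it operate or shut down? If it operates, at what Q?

Shut down

From TC, MC = TC'(Q) = 72 - 28Q + 3Q^2 and AVC = VC/Q = 72 - 14Q + Q^2.
AVC is minimized where dAVC/dQ = -14 + 2Q = 0, at Q = 7; min AVC = 72 - 14·7 + 7^2 = ¥23.
Since P = ¥12 < min AVC = ¥23, price fails to cover variable cost at any output.
Best response: produce nothing and absorb the ¥505 fixed cost.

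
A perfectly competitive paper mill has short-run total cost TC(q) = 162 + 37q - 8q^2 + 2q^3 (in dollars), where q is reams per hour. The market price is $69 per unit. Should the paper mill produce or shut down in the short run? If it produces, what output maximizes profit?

Produce at q = 4

Strip out fixed cost: VC = 37q - 8q^2 + 2q^3. Then AVC = 37 - 8q + 2q^2 and MC = 37 - 16q + 6q^2.
AVC is minimized where dAVC/dq = -8 + 4q = 0, at q = 2; min AVC = 37 - 8·2 + 2·2^2 = $29.
P = $69 exceeds min AVC = $29, so the firm stays open.
Solving P = MC: -32 - 16q + 6q^2 = 0 ⇒ q = -4/3 or 4. On the upward-sloping branch, q* = 4.
Check: AVC at q = 4 is $37 ≤ P, so revenue covers variable cost.
Profit = P·q − TC = 69·4 − 310 = -$34, a loss, but smaller than the $162 fixed cost the firm would lose by shutting down.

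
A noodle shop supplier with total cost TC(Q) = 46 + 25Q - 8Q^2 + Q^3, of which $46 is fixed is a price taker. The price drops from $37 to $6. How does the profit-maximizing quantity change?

MC = 25 - 16Q + 3Q^2; the shutdown threshold is min AVC = $9 (at Q = 4).
At P = $37 ≥ min AVC, set P = MC on the rising branch: Q = 6.
At P = $6 < min AVC = $9, price no longer covers variable cost at any output, so the firm shuts down: Q = 0.

Output falls from 6 to 0 (the firm shuts down)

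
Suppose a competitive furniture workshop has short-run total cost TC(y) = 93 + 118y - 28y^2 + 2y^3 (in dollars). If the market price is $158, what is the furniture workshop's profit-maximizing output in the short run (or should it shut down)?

Produce at y = 10

Strip out fixed cost: VC = 118y - 28y^2 + 2y^3. Then AVC = 118 - 28y + 2y^2 and MC = 118 - 56y + 6y^2.
AVC hits its minimum where MC = AVC, at y = 7, giving min AVC = 118 - 28·7 + 2·7^2 = $20.
Since P = $158 ≥ min AVC = $20, price covers variable cost and the firm should produce.
P = MC gives -40 - 56y + 6y^2 = 0, with roots -2/3 and 10. Take the larger (rising MC): y* = 10.
Check: AVC at y = 10 is $38 ≤ P, so revenue covers variable cost.
Profit = P·y − TC = 158·10 − 473 = $1107.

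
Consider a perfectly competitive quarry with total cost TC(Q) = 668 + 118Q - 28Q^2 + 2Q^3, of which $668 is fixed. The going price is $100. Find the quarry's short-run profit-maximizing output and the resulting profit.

Profit = -$20 at Q = 9

AVC = 118 - 28Q + 2Q^2 has its minimum $20 at Q = 7; price $100 clears that bar, so the firm operates.
MC = 118 - 56Q + 6Q^2. Setting P = MC and taking the root on the rising branch gives Q* = 9.
TR = 100·9 = 900. TC = 668 + 252 = 920. Profit = 900 − 920 = -$20.
Shutting down would mean losing the fixed cost of $668, so operating at a loss of $20 is better by $648.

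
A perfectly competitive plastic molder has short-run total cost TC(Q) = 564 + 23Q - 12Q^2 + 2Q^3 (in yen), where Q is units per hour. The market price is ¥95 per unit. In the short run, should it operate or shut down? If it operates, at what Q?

Produce at Q = 6

Strip out fixed cost: VC = 23Q - 12Q^2 + 2Q^3. Then AVC = 23 - 12Q + 2Q^2 and MC = 23 - 24Q + 6Q^2.
AVC is minimized where dAVC/dQ = -12 + 4Q = 0, at Q = 3; min AVC = 23 - 12·3 + 2·3^2 = ¥5.
P = ¥95 exceeds min AVC = ¥5, so the firm stays open.
Solving P = MC: -72 - 24Q + 6Q^2 = 0 ⇒ Q = -2 or 6. On the upward-sloping branch, Q* = 6.
Check: AVC at Q = 6 is ¥23 ≤ P, so revenue covers variable cost.
Profit = P·Q − TC = 95·6 − 702 = -¥132, a loss, but smaller than the ¥564 fixed cost the firm would lose by shutting down.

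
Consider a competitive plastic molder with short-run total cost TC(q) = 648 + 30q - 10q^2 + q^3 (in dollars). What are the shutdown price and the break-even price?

Shutdown price = $5; break-even price = $93

AVC = 30 - 10q + q^2; minimized at q = 5, giving min AVC = $5. That is the shutdown price.
ATC = 648/q + 30 - 10q + q^2. Setting dATC/dq = −648/q^2 − 10 + 2q = 0 gives q = 9 (since 2·9^3 − 10·9^2 = 648).
min ATC = 648/9 + 30 − 10·9 + 9^2 = $93. That is the break-even price.
Between these two prices the firm operates at a loss; above $93 it earns a profit.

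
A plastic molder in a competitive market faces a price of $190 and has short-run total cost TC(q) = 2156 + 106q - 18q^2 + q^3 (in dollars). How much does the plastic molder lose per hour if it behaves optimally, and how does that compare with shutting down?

AVC = 106 - 18q + q^2 has its minimum $25 at q = 9; price $190 clears that bar, so the firm operates.
MC = 106 - 36q + 3q^2. Setting P = MC and taking the root on the rising branch gives q* = 14.
TR = 190·14 = 2660. TC = 2156 + 700 = 2856. Profit = 2660 − 2856 = -$196.
That loss of $196 beats the $2156 the firm would lose by shutting down; producing recovers $1960 of fixed cost.

Profit = -$196 at q = 14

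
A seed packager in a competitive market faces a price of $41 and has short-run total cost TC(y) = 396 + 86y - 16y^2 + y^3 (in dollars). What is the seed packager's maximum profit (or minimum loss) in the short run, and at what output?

Profit = -$234 at y = 9

AVC = 86 - 16y + y^2; min AVC = $22 at y = 8. Since P = $41 ≥ min AVC, the firm produces.
With MC = 86 - 32y + 3y^2, P = MC on the upward-sloping part at y* = 9.
TR = 41·9 = 369. TC = 396 + 207 = 603. Profit = 369 − 603 = -$234.
That loss of $234 beats the $396 the firm would lose by shutting down; producing recovers $162 of fixed cost.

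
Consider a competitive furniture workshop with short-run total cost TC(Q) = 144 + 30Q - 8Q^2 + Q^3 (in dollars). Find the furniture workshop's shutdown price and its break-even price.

AVC = 30 - 8Q + Q^2; minimized at Q = 4, giving min AVC = $14. That is the shutdown price.
ATC = 144/Q + 30 - 8Q + Q^2. Setting dATC/dQ = −144/Q^2 − 8 + 2Q = 0 gives Q = 6 (since 2·6^3 − 8·6^2 = 144).
min ATC = 144/6 + 30 − 8·6 + 6^2 = $42. That is the break-even price.
For $14 ≤ P < $42 the firm produces at a loss; below $14 it shuts down.

Shutdown price = $14; break-even price = $42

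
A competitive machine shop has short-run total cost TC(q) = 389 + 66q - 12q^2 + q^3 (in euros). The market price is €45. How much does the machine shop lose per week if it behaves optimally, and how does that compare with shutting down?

Profit = -€291 at q = 7

AVC = 66 - 12q + q^2 has its minimum €30 at q = 6; price €45 clears that bar, so the firm operates.
MC = 66 - 24q + 3q^2. Setting P = MC and taking the root on the rising branch gives q* = 7.
TR = 45·7 = 315. TC = 389 + 217 = 606. Profit = 315 − 606 = -€291.
That loss of €291 beats the €389 the firm would lose by shutting down; producing recovers €98 of fixed cost.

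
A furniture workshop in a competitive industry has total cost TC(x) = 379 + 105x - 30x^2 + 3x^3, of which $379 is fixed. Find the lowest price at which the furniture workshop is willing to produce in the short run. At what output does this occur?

$30 per unit, at x = 5

The shutdown price is the minimum of AVC. VC = 105x - 30x^2 + 3x^3, so AVC = 105 - 30x + 3x^2.
At the minimum of AVC, MC = AVC. MC = 105 - 60x + 9x^2; setting MC = AVC gives 6x^2 - 30x = 0, so x = 5. min AVC = 30.
For P < $30 the firm produces nothing.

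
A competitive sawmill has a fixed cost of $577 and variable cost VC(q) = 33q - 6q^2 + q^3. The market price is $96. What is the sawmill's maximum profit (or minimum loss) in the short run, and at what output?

Profit = -$185 at q = 7

AVC = 33 - 6q + q^2 has its minimum $24 at q = 3; price $96 clears that bar, so the firm operates.
MC = 33 - 12q + 3q^2. Setting P = MC and taking the root on the rising branch gives q* = 7.
TR = 96·7 = 672. TC = 577 + 280 = 857. Profit = 672 − 857 = -$185.
Shutting down would mean losing the fixed cost of $577, so operating at a loss of $185 is better by $392.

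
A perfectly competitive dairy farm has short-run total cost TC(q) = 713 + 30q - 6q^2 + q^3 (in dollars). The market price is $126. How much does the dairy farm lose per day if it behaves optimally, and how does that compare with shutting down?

AVC = 30 - 6q + q^2; min AVC = $21 at q = 3. Since P = $126 ≥ min AVC, the firm produces.
MC = 30 - 12q + 3q^2. Setting P = MC and taking the root on the rising branch gives q* = 8.
TR = 126·8 = 1008. TC = 713 + 368 = 1081. Profit = 1008 − 1081 = -$73.
By producing, the firm covers all variable cost plus $640 of fixed cost; shutting down would lose the full $713.

Profit = -$73 at q = 8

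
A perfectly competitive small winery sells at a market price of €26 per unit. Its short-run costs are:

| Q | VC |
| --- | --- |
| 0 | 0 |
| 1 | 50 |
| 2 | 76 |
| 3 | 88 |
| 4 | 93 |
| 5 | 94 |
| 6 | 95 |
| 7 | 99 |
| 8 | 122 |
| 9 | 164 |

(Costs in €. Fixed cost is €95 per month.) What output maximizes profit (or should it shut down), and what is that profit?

Compute π = P·Q − TC at each output: Q=0: -95; Q=1: -119; Q=2: -119; Q=3: -105; Q=4: -84; Q=5: -59; Q=6: -34; Q=7: -12; Q=8: -9; Q=9: -25.
Profit is maximized at Q = 8. AVC there is 122/8 = €15.25 ≤ P, so producing beats shutting down (which would give -€95).

Q = 8; profit = -€9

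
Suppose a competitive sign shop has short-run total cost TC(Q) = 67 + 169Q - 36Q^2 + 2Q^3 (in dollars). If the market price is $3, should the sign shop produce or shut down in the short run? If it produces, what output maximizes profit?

Variable cost is VC = 169Q - 36Q^2 + 2Q^3, so AVC = VC/Q = 169 - 36Q + 2Q^2 and MC = dTC/dQ = 169 - 72Q + 6Q^2.
AVC is minimized where dAVC/dQ = -36 + 4Q = 0, at Q = 9; min AVC = 169 - 36·9 + 2·9^2 = $7.
With P < min AVC ($3 < $7), every unit sold adds to the loss.
Best response: produce nothing and absorb the $67 fixed cost.

Shut down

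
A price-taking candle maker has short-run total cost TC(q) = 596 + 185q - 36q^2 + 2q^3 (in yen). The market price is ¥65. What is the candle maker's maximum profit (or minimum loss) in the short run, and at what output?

Profit = -¥196 at q = 10

AVC = 185 - 36q + 2q^2 has its minimum ¥23 at q = 9; price ¥65 clears that bar, so the firm operates.
MC = 185 - 72q + 6q^2. Setting P = MC and taking the root on the rising branch gives q* = 10.
TR = 65·10 = 650. TC = 596 + 250 = 846. Profit = 650 − 846 = -¥196.
By producing, the firm covers all variable cost plus ¥400 of fixed cost; shutting down would lose the full ¥596.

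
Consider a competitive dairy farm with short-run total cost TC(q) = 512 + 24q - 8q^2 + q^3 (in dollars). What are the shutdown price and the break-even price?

Shutdown price = $8; break-even price = $88

Shutdown price = min AVC. AVC = 24 - 8q + q^2, with vertex at q = 4 and minimum $8.
ATC = 512/q + 24 - 8q + q^2. Setting dATC/dq = −512/q^2 − 8 + 2q = 0 gives q = 8 (since 2·8^3 − 8·8^2 = 512).
min ATC = 512/8 + 24 − 8·8 + 8^2 = $88. That is the break-even price.
For $8 ≤ P < $88 the firm produces at a loss; below $8 it shuts down.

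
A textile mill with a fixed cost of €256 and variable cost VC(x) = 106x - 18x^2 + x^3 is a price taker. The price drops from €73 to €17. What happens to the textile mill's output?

AVC = 106 - 18x + x^2, minimized at x = 9 where min AVC = €25. MC = 106 - 36x + 3x^2.
At P = €73 ≥ min AVC, set P = MC on the rising branch: x = 11.
At P = €17 < min AVC = €25, price no longer covers variable cost at any output, so the firm shuts down: x = 0.

Output falls from 11 to 0 (the firm shuts down)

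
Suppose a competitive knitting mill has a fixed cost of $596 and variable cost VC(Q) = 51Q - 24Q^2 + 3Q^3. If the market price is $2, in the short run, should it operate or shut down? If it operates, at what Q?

Shut down

From TC, MC = TC'(Q) = 51 - 48Q + 9Q^2 and AVC = VC/Q = 51 - 24Q + 3Q^2.
AVC hits its minimum where MC = AVC, at Q = 4, giving min AVC = 51 - 24·4 + 3·4^2 = $3.
With P < min AVC ($2 < $3), every unit sold adds to the loss.
Shutting down limits the loss to fixed cost, $596.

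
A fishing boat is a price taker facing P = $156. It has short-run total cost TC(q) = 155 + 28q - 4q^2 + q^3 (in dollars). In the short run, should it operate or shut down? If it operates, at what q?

Produce at q = 8

Variable cost is VC = 28q - 4q^2 + q^3, so AVC = VC/q = 28 - 4q + q^2 and MC = dTC/dq = 28 - 8q + 3q^2.
AVC is minimized where dAVC/dq = -4 + 2q = 0, at q = 2; min AVC = 28 - 4·2 + 2^2 = $24.
P = $156 exceeds min AVC = $24, so the firm stays open.
Solving P = MC: -128 - 8q + 3q^2 = 0 ⇒ q = -16/3 or 8. On the upward-sloping branch, q* = 8.
Check: AVC at q = 8 is $60 ≤ P, so revenue covers variable cost.
Profit = P·q − TC = 156·8 − 635 = $613.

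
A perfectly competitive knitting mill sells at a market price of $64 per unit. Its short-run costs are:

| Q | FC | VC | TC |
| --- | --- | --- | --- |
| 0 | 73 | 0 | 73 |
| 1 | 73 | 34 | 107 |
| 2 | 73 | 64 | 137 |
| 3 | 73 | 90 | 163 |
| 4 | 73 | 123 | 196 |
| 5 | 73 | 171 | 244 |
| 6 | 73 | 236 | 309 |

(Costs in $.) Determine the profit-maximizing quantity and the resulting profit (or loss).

Tabulate TR − TC: Q=0: -73; Q=1: -43; Q=2: -9; Q=3: 29; Q=4: 60; Q=5: 76; Q=6: 75.
Profit is maximized at Q = 5. AVC there is 171/5 = $34.20 ≤ P, so producing beats shutting down (which would give -$73).

Q = 5; profit = $76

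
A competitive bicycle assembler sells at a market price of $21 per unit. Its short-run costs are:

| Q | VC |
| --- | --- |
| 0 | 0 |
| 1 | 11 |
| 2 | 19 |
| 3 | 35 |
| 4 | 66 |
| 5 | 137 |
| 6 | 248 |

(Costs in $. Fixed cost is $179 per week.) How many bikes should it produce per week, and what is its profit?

Compute π = P·Q − TC at each output: Q=0: -179; Q=1: -169; Q=2: -156; Q=3: -151; Q=4: -161; Q=5: -211; Q=6: -301.
Profit is maximized at Q = 3. AVC there is 35/3 = $11.67 ≤ P, so producing beats shutting down (which would give -$179).

Q = 3; profit = -$151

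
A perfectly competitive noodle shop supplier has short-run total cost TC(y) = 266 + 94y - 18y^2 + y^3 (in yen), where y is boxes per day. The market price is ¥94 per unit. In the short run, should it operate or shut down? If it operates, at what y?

Variable cost is VC = 94y - 18y^2 + y^3, so AVC = VC/y = 94 - 18y + y^2 and MC = dTC/dy = 94 - 36y + 3y^2.
AVC hits its minimum where MC = AVC, at y = 9, giving min AVC = 94 - 18·9 + 9^2 = ¥13.
P = ¥94 exceeds min AVC = ¥13, so the firm stays open.
P = MC gives -36y + 3y^2 = 0, with roots 0 and 12. Take the larger (rising MC): y* = 12.
Check: AVC at y = 12 is ¥22 ≤ P, so revenue covers variable cost.
Profit = P·y − TC = 94·12 − 530 = ¥598.

Produce at y = 12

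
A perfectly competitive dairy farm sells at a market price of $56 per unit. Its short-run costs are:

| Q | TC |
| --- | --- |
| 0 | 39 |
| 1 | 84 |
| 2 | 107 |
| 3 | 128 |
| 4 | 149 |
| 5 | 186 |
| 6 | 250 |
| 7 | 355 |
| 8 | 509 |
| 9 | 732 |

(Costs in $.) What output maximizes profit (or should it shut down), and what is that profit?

Tabulate TR − TC: Q=0: -39; Q=1: -28; Q=2: 5; Q=3: 40; Q=4: 75; Q=5: 94; Q=6: 86; Q=7: 37; Q=8: -61; Q=9: -228.
Profit is maximized at Q = 5. AVC there is 147/5 = $29.40 ≤ P, so producing beats shutting down (which would give -$39).

Q = 5; profit = $94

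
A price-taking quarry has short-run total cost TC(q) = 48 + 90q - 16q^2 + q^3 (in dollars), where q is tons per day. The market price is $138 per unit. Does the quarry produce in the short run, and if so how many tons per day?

Produce at q = 12

Strip out fixed cost: VC = 90q - 16q^2 + q^3. Then AVC = 90 - 16q + q^2 and MC = 90 - 32q + 3q^2.
The AVC parabola has its vertex at q = 16/2 = 8, where AVC = 90 - 16·8 + 8^2 = $26.
P = $138 exceeds min AVC = $26, so the firm stays open.
Set P = MC: 138 = 90 - 32q + 3q^2 → -48 - 32q + 3q^2 = 0. The roots are q = -4/3 and q = 12; the profit-maximizing output is on the rising part of MC, so q* = 12.
Check: AVC at q = 12 is $42 ≤ P, so revenue covers variable cost.
Profit = P·q − TC = 138·12 − 552 = $1104.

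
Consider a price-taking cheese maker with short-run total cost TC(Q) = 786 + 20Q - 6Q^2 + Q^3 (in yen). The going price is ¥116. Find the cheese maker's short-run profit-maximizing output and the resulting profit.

AVC = 20 - 6Q + Q^2 has its minimum ¥11 at Q = 3; price ¥116 clears that bar, so the firm operates.
With MC = 20 - 12Q + 3Q^2, P = MC on the upward-sloping part at Q* = 8.
TR = 116·8 = 928. TC = 786 + 288 = 1074. Profit = 928 − 1074 = -¥146.
That loss of ¥146 beats the ¥786 the firm would lose by shutting down; producing recovers ¥640 of fixed cost.

Profit = -¥146 at Q = 8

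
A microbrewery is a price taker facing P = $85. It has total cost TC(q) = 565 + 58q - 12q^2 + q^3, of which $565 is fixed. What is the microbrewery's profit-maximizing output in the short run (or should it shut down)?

Strip out fixed cost: VC = 58q - 12q^2 + q^3. Then AVC = 58 - 12q + q^2 and MC = 58 - 24q + 3q^2.
AVC hits its minimum where MC = AVC, at q = 6, giving min AVC = 58 - 12·6 + 6^2 = $22.
P = $85 exceeds min AVC = $22, so the firm stays open.
Set P = MC: 85 = 58 - 24q + 3q^2 → -27 - 24q + 3q^2 = 0. The roots are q = -1 and q = 9; the profit-maximizing output is on the rising part of MC, so q* = 9.
Check: AVC at q = 9 is $31 ≤ P, so revenue covers variable cost.
Profit = P·q − TC = 85·9 − 844 = -$79, a loss, but smaller than the $565 fixed cost the firm would lose by shutting down.

Produce at q = 9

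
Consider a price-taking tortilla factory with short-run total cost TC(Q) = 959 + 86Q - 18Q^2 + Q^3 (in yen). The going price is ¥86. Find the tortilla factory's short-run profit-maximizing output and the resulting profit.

AVC = 86 - 18Q + Q^2; min AVC = ¥5 at Q = 9. Since P = ¥86 ≥ min AVC, the firm produces.
With MC = 86 - 36Q + 3Q^2, P = MC on the upward-sloping part at Q* = 12.
TR = 86·12 = 1032. TC = 959 + 168 = 1127. Profit = 1032 − 1127 = -¥95.
Shutting down would mean losing the fixed cost of ¥959, so operating at a loss of ¥95 is better by ¥864.

Profit = -¥95 at Q = 12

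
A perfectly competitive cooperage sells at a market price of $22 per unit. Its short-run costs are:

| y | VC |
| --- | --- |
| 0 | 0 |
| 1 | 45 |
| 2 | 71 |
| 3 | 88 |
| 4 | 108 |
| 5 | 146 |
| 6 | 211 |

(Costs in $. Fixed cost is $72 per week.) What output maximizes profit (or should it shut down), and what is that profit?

y = 0 (shut down); profit = -$72

Profit at each row (π = 22y − TC): y=0: -72; y=1: -95; y=2: -99; y=3: -94; y=4: -92; y=5: -108; y=6: -151.
Profit is highest at y = 0. Equivalently, the lowest AVC in the table is 108/4 ≈ $27 at y = 4, and P = $22 falls below it — price never covers variable cost, so the firm shuts down and loses only its fixed cost.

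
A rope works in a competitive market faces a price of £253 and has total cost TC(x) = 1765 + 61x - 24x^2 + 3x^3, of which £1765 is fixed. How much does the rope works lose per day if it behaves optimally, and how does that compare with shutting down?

Profit = -£229 at x = 8

AVC = 61 - 24x + 3x^2; min AVC = £13 at x = 4. Since P = £253 ≥ min AVC, the firm produces.
With MC = 61 - 48x + 9x^2, P = MC on the upward-sloping part at x* = 8.
TR = 253·8 = 2024. TC = 1765 + 488 = 2253. Profit = 2024 − 2253 = -£229.
Shutting down would mean losing the fixed cost of £1765, so operating at a loss of £229 is better by £1536.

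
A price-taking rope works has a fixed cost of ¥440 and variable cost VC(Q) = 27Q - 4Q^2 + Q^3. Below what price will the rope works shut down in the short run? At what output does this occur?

¥23 per unit, at Q = 2

The shutdown price is the minimum of AVC. VC = 27Q - 4Q^2 + Q^3, so AVC = 27 - 4Q + Q^2.
At the minimum of AVC, MC = AVC. MC = 27 - 8Q + 3Q^2; setting MC = AVC gives 2Q^2 - 4Q = 0, so Q = 2. min AVC = 23.
So the shutdown price is ¥23.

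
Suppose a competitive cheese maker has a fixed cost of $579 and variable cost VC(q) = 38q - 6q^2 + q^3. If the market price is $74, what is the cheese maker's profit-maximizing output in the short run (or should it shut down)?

Produce at q = 6

Variable cost is VC = 38q - 6q^2 + q^3, so AVC = VC/q = 38 - 6q + q^2 and MC = dTC/dq = 38 - 12q + 3q^2.
AVC hits its minimum where MC = AVC, at q = 3, giving min AVC = 38 - 6·3 + 3^2 = $29.
Because $74 ≥ $29, revenue can cover variable cost; the firm operates.
Solving P = MC: -36 - 12q + 3q^2 = 0 ⇒ q = -2 or 6. On the upward-sloping branch, q* = 6.
Check: AVC at q = 6 is $38 ≤ P, so revenue covers variable cost.
Profit = P·q − TC = 74·6 − 807 = -$363, a loss, but smaller than the $579 fixed cost the firm would lose by shutting down.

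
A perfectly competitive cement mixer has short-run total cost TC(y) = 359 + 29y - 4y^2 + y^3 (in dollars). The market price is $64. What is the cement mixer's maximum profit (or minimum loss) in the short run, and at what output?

AVC = 29 - 4y + y^2; min AVC = $25 at y = 2. Since P = $64 ≥ min AVC, the firm produces.
MC = 29 - 8y + 3y^2. Setting P = MC and taking the root on the rising branch gives y* = 5.
TR = 64·5 = 320. TC = 359 + 170 = 529. Profit = 320 − 529 = -$209.
By producing, the firm covers all variable cost plus $150 of fixed cost; shutting down would lose the full $359.

Profit = -$209 at y = 5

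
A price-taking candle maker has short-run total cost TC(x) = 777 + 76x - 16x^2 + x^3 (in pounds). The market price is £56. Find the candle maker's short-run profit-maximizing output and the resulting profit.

Profit = -£377 at x = 10

AVC = 76 - 16x + x^2 has its minimum £12 at x = 8; price £56 clears that bar, so the firm operates.
MC = 76 - 32x + 3x^2. Setting P = MC and taking the root on the rising branch gives x* = 10.
TR = 56·10 = 560. TC = 777 + 160 = 937. Profit = 560 − 937 = -£377.
By producing, the firm covers all variable cost plus £400 of fixed cost; shutting down would lose the full £777.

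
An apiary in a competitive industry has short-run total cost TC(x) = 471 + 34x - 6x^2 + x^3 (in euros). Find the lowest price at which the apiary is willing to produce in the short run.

The firm shuts down when price falls below the minimum of average variable cost. AVC = VC/x = 34 - 6x + x^2.
dAVC/dx = -6 + 2x = 0 gives x = 3. min AVC = 34 - 6·3 + 3^2 = 25.
The firm shuts down for any P below €25.

€25 per unit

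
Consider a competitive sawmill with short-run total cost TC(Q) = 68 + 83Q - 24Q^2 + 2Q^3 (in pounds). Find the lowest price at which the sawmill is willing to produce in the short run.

£11 per unit

The shutdown price is the minimum of AVC. VC = 83Q - 24Q^2 + 2Q^3, so AVC = 83 - 24Q + 2Q^2.
dAVC/dQ = -24 + 4Q = 0 gives Q = 6. min AVC = 83 - 24·6 + 2·6^2 = 11.
The firm shuts down for any P below £11.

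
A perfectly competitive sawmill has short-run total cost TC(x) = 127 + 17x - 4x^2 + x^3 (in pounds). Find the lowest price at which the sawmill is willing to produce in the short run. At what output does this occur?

£13 per unit, at x = 2

The firm shuts down when price falls below the minimum of average variable cost. AVC = VC/x = 17 - 4x + x^2.
dAVC/dx = -4 + 2x = 0 gives x = 2. min AVC = 17 - 4·2 + 2^2 = 13.
So the shutdown price is £13.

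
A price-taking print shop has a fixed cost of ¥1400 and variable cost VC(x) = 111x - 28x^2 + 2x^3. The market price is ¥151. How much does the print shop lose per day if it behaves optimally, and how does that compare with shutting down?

AVC = 111 - 28x + 2x^2; min AVC = ¥13 at x = 7. Since P = ¥151 ≥ min AVC, the firm produces.
With MC = 111 - 56x + 6x^2, P = MC on the upward-sloping part at x* = 10.
TR = 151·10 = 1510. TC = 1400 + 310 = 1710. Profit = 1510 − 1710 = -¥200.
That loss of ¥200 beats the ¥1400 the firm would lose by shutting down; producing recovers ¥1200 of fixed cost.

Profit = -¥200 at x = 10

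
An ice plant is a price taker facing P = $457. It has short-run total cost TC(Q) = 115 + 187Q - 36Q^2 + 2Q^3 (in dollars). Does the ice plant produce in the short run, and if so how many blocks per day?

From TC, MC = TC'(Q) = 187 - 72Q + 6Q^2 and AVC = VC/Q = 187 - 36Q + 2Q^2.
The AVC parabola has its vertex at Q = 36/4 = 9, where AVC = 187 - 36·9 + 2·9^2 = $25.
Since P = $457 ≥ min AVC = $25, price covers variable cost and the firm should produce.
P = MC gives -270 - 72Q + 6Q^2 = 0, with roots -3 and 15. Take the larger (rising MC): Q* = 15.
Check: AVC at Q = 15 is $97 ≤ P, so revenue covers variable cost.
Profit = P·Q − TC = 457·15 − 1570 = $5285.

Produce at Q = 15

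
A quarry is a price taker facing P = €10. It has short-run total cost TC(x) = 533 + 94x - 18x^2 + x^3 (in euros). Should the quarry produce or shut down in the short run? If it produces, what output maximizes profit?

Shut down

Variable cost is VC = 94x - 18x^2 + x^3, so AVC = VC/x = 94 - 18x + x^2 and MC = dTC/dx = 94 - 36x + 3x^2.
AVC hits its minimum where MC = AVC, at x = 9, giving min AVC = 94 - 18·9 + 9^2 = €13.
Since P = €10 < min AVC = €13, price fails to cover variable cost at any output.
The firm minimizes its loss by shutting down and losing only its fixed cost of €533.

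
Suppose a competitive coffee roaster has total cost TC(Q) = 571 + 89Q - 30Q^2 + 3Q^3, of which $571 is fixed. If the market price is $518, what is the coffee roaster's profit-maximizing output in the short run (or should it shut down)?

Produce at Q = 11

From TC, MC = TC'(Q) = 89 - 60Q + 9Q^2 and AVC = VC/Q = 89 - 30Q + 3Q^2.
AVC is minimized where dAVC/dQ = -30 + 6Q = 0, at Q = 5; min AVC = 89 - 30·5 + 3·5^2 = $14.
Since P = $518 ≥ min AVC = $14, price covers variable cost and the firm should produce.
Solving P = MC: -429 - 60Q + 9Q^2 = 0 ⇒ Q = -13/3 or 11. On the upward-sloping branch, Q* = 11.
Check: AVC at Q = 11 is $122 ≤ P, so revenue covers variable cost.
Profit = P·Q − TC = 518·11 − 1913 = $3785.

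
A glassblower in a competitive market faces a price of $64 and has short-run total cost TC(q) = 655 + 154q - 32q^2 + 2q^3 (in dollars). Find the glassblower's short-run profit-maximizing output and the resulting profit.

AVC = 154 - 32q + 2q^2 has its minimum $26 at q = 8; price $64 clears that bar, so the firm operates.
MC = 154 - 64q + 6q^2. Setting P = MC and taking the root on the rising branch gives q* = 9.
TR = 64·9 = 576. TC = 655 + 252 = 907. Profit = 576 − 907 = -$331.
By producing, the firm covers all variable cost plus $324 of fixed cost; shutting down would lose the full $655.

Profit = -$331 at q = 9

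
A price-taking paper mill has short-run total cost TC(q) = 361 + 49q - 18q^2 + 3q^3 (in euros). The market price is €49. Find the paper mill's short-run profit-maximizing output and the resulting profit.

Profit = -€265 at q = 4

AVC = 49 - 18q + 3q^2 has its minimum €22 at q = 3; price €49 clears that bar, so the firm operates.
MC = 49 - 36q + 9q^2. Setting P = MC and taking the root on the rising branch gives q* = 4.
TR = 49·4 = 196. TC = 361 + 100 = 461. Profit = 196 − 461 = -€265.
That loss of €265 beats the €361 the firm would lose by shutting down; producing recovers €96 of fixed cost.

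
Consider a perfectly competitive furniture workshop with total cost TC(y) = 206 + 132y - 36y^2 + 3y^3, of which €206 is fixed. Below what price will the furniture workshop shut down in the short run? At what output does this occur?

€24 per unit, at y = 6

The shutdown price is the minimum of AVC. VC = 132y - 36y^2 + 3y^3, so AVC = 132 - 36y + 3y^2.
dAVC/dy = -36 + 6y = 0 gives y = 6. min AVC = 132 - 36·6 + 3·6^2 = 24.
The firm shuts down for any P below €24.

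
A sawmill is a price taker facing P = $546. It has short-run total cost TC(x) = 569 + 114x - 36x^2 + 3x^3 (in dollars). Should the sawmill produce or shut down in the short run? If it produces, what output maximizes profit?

Variable cost is VC = 114x - 36x^2 + 3x^3, so AVC = VC/x = 114 - 36x + 3x^2 and MC = dTC/dx = 114 - 72x + 9x^2.
AVC is minimized where dAVC/dx = -36 + 6x = 0, at x = 6; min AVC = 114 - 36·6 + 3·6^2 = $6.
Because $546 ≥ $6, revenue can cover variable cost; the firm operates.
P = MC gives -432 - 72x + 9x^2 = 0, with roots -4 and 12. Take the larger (rising MC): x* = 12.
Check: AVC at x = 12 is $114 ≤ P, so revenue covers variable cost.
Profit = P·x − TC = 546·12 − 1937 = $4615.

Produce at x = 12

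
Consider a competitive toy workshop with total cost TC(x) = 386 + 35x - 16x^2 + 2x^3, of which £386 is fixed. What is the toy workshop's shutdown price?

The firm shuts down when price falls below the minimum of average variable cost. AVC = VC/x = 35 - 16x + 2x^2.
At the minimum of AVC, MC = AVC. MC = 35 - 32x + 6x^2; setting MC = AVC gives 4x^2 - 16x = 0, so x = 4. min AVC = 3.
For P < £3 the firm produces nothing.

£3 per unit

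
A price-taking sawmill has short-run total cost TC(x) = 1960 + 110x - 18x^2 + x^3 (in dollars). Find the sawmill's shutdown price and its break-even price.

AVC = 110 - 18x + x^2; minimized at x = 9, giving min AVC = $29. That is the shutdown price.
ATC = 1960/x + 110 - 18x + x^2. Setting dATC/dx = −1960/x^2 − 18 + 2x = 0 gives x = 14 (since 2·14^3 − 18·14^2 = 1960).
min ATC = 1960/14 + 110 − 18·14 + 14^2 = $194. That is the break-even price.
For $29 ≤ P < $194 the firm produces at a loss; below $29 it shuts down.

Shutdown price = $29; break-even price = $194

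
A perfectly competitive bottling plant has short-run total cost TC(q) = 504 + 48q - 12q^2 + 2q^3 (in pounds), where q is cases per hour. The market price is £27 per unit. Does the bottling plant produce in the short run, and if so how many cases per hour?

Shut down

From TC, MC = TC'(q) = 48 - 24q + 6q^2 and AVC = VC/q = 48 - 12q + 2q^2.
The AVC parabola has its vertex at q = 12/4 = 3, where AVC = 48 - 12·3 + 2·3^2 = £30.
Since P = £27 < min AVC = £30, price fails to cover variable cost at any output.
Shutting down limits the loss to fixed cost, £504.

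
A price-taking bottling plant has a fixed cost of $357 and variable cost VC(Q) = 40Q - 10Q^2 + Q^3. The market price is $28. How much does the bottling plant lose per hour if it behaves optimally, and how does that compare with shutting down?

Profit = -$285 at Q = 6

AVC = 40 - 10Q + Q^2 has its minimum $15 at Q = 5; price $28 clears that bar, so the firm operates.
MC = 40 - 20Q + 3Q^2. Setting P = MC and taking the root on the rising branch gives Q* = 6.
TR = 28·6 = 168. TC = 357 + 96 = 453. Profit = 168 − 453 = -$285.
That loss of $285 beats the $357 the firm would lose by shutting down; producing recovers $72 of fixed cost.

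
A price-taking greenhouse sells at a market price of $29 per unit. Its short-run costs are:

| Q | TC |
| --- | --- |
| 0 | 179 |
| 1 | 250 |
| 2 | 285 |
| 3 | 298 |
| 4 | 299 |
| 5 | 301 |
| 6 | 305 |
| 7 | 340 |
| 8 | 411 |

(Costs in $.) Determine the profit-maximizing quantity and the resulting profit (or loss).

Profit at each row (π = 29Q − TC): Q=0: -179; Q=1: -221; Q=2: -227; Q=3: -211; Q=4: -183; Q=5: -156; Q=6: -131; Q=7: -137; Q=8: -179.
Profit is maximized at Q = 6. AVC there is 126/6 = $21 ≤ P, so producing beats shutting down (which would give -$179).

Q = 6; profit = -$131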